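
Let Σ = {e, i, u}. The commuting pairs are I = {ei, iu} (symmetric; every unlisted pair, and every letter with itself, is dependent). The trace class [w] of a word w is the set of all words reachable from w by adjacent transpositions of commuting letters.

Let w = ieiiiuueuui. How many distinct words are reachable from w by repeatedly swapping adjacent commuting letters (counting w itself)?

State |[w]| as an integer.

462

piece 0:i — minimal
piece 1:e — minimal
piece 2:i rests on {0:i}
piece 3:i rests on {2:i}
piece 4:i rests on {3:i}
piece 5:u rests on {1:e}
piece 6:u rests on {5:u}
piece 7:e rests on {6:u}
piece 8:u rests on {7:e}
piece 9:u rests on {8:u}
piece 10:i rests on {4:i}
minimal pieces: {0:i, 1:e}
ways to finish when only these pieces remain (= sum over removing one remaining piece with nothing left below it):
  1 left: {9}→1  {10}→1
  2 left: {4,10}→1  {8,9}→1  {9,10}→2
  3 left: {3,4,10}→1  {4,9,10}→3  {7,8,9}→1  {8,9,10}→3
  4 left: {2,3,4,10}→1  {3,4,9,10}→4  {4,8,9,10}→6  {6,7,8,9}→1  {7,8,9,10}→4
  5 left: {0,2,3,4,10}→1  {2,3,4,9,10}→5  {3,4,8,9,10}→10  {4,7,8,9,10}→10  {5,6,7,8,9}→1  {6,7,8,9,10}→5
  6 left: {0,2,3,4,9,10}→6  {1,5,6,7,8,9}→1  {2,3,4,8,9,10}→15  {3,4,7,8,9,10}→20  {4,6,7,8,9,10}→15  {5,6,7,8,9,10}→6
  7 left: {0,2,3,4,8,9,10}→21  {1,5,6,7,8,9,10}→7  {2,3,4,7,8,9,10}→35  {3,4,6,7,8,9,10}→35  {4,5,6,7,8,9,10}→21
  8 left: {0,2,3,4,7,8,9,10}→56  {1,4,5,6,7,8,9,10}→28  {2,3,4,6,7,8,9,10}→70  {3,4,5,6,7,8,9,10}→56
  9 left: {0,2,3,4,6,7,8,9,10}→126  {1,3,4,5,6,7,8,9,10}→84  {2,3,4,5,6,7,8,9,10}→126
  placing 0:i first → 210 extensions
  placing 1:e first → 252 extensions
total linear extensions = 462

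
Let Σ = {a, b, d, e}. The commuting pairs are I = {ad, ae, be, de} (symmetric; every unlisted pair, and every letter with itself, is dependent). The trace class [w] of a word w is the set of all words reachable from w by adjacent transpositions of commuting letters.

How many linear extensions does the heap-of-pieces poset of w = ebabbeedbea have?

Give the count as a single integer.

drop 0:e onto floor
drop 1:b onto floor
drop 2:a onto {1:b}
drop 3:b onto {2:a}
drop 4:b onto {3:b}
drop 5:e onto {0:e}
drop 6:e onto {5:e}
drop 7:d onto {4:b}
drop 8:b onto {7:d}
drop 9:e onto {6:e}
drop 10:a onto {8:b}
ground layer = {0:e, 1:b}
drop-orders for the pieces not yet dropped (sum over which currently-grounded one goes next):
  1 to go: {9} 1  {10} 1
  2 to go: {6,9} 1  {8,10} 1  {9,10} 2
  3 to go: {5,6,9} 1  {6,9,10} 3  {7,8,10} 1  {8,9,10} 3
  4 to go: {0,5,6,9} 1  {4,7,8,10} 1  {5,6,9,10} 4  {6,8,9,10} 6  {7,8,9,10} 4
  5 to go: {0,5,6,9,10} 5  {3,4,7,8,10} 1  {4,7,8,9,10} 5  {5,6,8,9,10} 10  {6,7,8,9,10} 10
  6 to go: {0,5,6,8,9,10} 15  {2,3,4,7,8,10} 1  {3,4,7,8,9,10} 6  {4,6,7,8,9,10} 15  {5,6,7,8,9,10} 20
  7 to go: {0,5,6,7,8,9,10} 35  {1,2,3,4,7,8,10} 1  {2,3,4,7,8,9,10} 7  {3,4,6,7,8,9,10} 21  {4,5,6,7,8,9,10} 35
  8 to go: {0,4,5,6,7,8,9,10} 70  {1,2,3,4,7,8,9,10} 8  {2,3,4,6,7,8,9,10} 28  {3,4,5,6,7,8,9,10} 56
  9 to go: {0,3,4,5,6,7,8,9,10} 126  {1,2,3,4,6,7,8,9,10} 36  {2,3,4,5,6,7,8,9,10} 84
  if 0:e drops first: 120 orders
  if 1:b drops first: 210 orders
heap linearizations: 330

330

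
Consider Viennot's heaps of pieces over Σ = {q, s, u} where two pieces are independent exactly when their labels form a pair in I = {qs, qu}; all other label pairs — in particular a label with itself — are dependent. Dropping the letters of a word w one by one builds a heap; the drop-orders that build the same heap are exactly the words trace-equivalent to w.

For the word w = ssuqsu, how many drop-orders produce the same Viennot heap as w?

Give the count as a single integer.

piece 0:s — minimal
piece 1:s rests on {0:s}
piece 2:u rests on {1:s}
piece 3:q — minimal
piece 4:s rests on {2:u}
piece 5:u rests on {4:s}
minimal pieces: {0:s, 3:q}
ways to finish when only these pieces remain (= sum over removing one remaining piece with nothing left below it):
  1 left: {3}→1  {5}→1
  2 left: {3,5}→2  {4,5}→1
  3 left: {2,4,5}→1  {3,4,5}→3
  4 left: {1,2,4,5}→1  {2,3,4,5}→4
  placing 0:s first → 5 extensions
  placing 3:q first → 1 extensions
total linear extensions = 6

6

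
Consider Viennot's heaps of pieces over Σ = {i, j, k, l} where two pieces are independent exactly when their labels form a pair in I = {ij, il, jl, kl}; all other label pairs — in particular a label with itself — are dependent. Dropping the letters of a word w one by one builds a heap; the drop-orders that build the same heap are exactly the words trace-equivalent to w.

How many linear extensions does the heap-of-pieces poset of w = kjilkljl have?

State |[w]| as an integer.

112

#0=k has no predecessor
#1=j depends on [0:k]
#2=i depends on [0:k]
#3=l has no predecessor
#4=k depends on [1:j, 2:i]
#5=l depends on [3:l]
#6=j depends on [4:k]
#7=l depends on [5:l]
sources: [0:k, 3:l]
N(rest) = Σ N(rest − s) over sources s of rest; N(one piece) = 1:
  size 1 → [6]=1  [7]=1
  size 2 → [4,6]=1  [5,7]=1  [6,7]=2
  size 3 → [1,4,6]=1  [2,4,6]=1  [3,5,7]=1  [4,6,7]=3  [5,6,7]=3
  size 4 → [1,2,4,6]=2  [1,4,6,7]=4  [2,4,6,7]=4  [3,5,6,7]=4  [4,5,6,7]=6
  size 5 → [0,1,2,4,6]=2  [1,2,4,6,7]=10  [1,4,5,6,7]=10  [2,4,5,6,7]=10  [3,4,5,6,7]=10
  size 6 → [0,1,2,4,6,7]=12  [1,2,4,5,6,7]=30  [1,3,4,5,6,7]=20  [2,3,4,5,6,7]=20
  first=0(k) contributes 70
  first=3(l) contributes 42
|[w]| = 112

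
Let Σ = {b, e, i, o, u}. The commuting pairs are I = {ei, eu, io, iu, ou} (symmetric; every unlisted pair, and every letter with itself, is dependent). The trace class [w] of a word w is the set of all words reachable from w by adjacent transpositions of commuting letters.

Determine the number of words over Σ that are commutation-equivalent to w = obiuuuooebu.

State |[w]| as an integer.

140

drop 0:o onto floor
drop 1:b onto {0:o}
drop 2:i onto {1:b}
drop 3:u onto {1:b}
drop 4:u onto {3:u}
drop 5:u onto {4:u}
drop 6:o onto {1:b}
drop 7:o onto {6:o}
drop 8:e onto {7:o}
drop 9:b onto {2:i, 5:u, 8:e}
drop 10:u onto {9:b}
ground layer = {0:o}
drop-orders for the pieces not yet dropped (sum over which currently-grounded one goes next):
  1 to go: {10} 1
  2 to go: {9,10} 1
  3 to go: {2,9,10} 1  {5,9,10} 1  {8,9,10} 1
  4 to go: {2,5,9,10} 2  {2,8,9,10} 2  {4,5,9,10} 1  {5,8,9,10} 2  {7,8,9,10} 1
  5 to go: {2,4,5,9,10} 3  {2,5,8,9,10} 6  {2,7,8,9,10} 3  {3,4,5,9,10} 1  {4,5,8,9,10} 3  {5,7,8,9,10} 3  {6,7,8,9,10} 1
  6 to go: {2,3,4,5,9,10} 4  {2,4,5,8,9,10} 12  {2,5,7,8,9,10} 12  {2,6,7,8,9,10} 4  {3,4,5,8,9,10} 4  {4,5,7,8,9,10} 6  {5,6,7,8,9,10} 4
  7 to go: {2,3,4,5,8,9,10} 20  {2,4,5,7,8,9,10} 30  {2,5,6,7,8,9,10} 20  {3,4,5,7,8,9,10} 10  {4,5,6,7,8,9,10} 10
  8 to go: {2,3,4,5,7,8,9,10} 60  {2,4,5,6,7,8,9,10} 60  {3,4,5,6,7,8,9,10} 20
  9 to go: {2,3,4,5,6,7,8,9,10} 140
  if 0:o drops first: 140 orders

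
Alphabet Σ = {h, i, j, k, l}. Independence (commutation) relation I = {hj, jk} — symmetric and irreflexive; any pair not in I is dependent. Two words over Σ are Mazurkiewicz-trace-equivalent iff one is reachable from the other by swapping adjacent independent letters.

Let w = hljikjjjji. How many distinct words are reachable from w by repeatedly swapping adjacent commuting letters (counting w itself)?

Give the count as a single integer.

5

#0=h has no predecessor
#1=l depends on [0:h]
#2=j depends on [1:l]
#3=i depends on [2:j]
#4=k depends on [3:i]
#5=j depends on [3:i]
#6=j depends on [5:j]
#7=j depends on [6:j]
#8=j depends on [7:j]
#9=i depends on [4:k, 8:j]
sources: [0:h]
N(rest) = Σ N(rest − s) over sources s of rest; N(one piece) = 1:
  size 1 → [9]=1
  size 2 → [4,9]=1  [8,9]=1
  size 3 → [4,8,9]=2  [7,8,9]=1
  size 4 → [4,7,8,9]=3  [6,7,8,9]=1
  size 5 → [4,6,7,8,9]=4  [5,6,7,8,9]=1
  size 6 → [4,5,6,7,8,9]=5
  size 7 → [3,4,5,6,7,8,9]=5
  size 8 → [2,3,4,5,6,7,8,9]=5
  first=0(h) contributes 5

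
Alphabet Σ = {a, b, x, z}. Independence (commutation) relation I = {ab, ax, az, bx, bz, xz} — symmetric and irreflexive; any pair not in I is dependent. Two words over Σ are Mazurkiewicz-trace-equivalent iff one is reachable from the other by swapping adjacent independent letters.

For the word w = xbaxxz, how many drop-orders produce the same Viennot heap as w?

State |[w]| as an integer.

120

#0=x has no predecessor
#1=b has no predecessor
#2=a has no predecessor
#3=x depends on [0:x]
#4=x depends on [3:x]
#5=z has no predecessor
sources: [0:x, 1:b, 2:a, 5:z]
N(rest) = Σ N(rest − s) over sources s of rest; N(one piece) = 1:
  size 1 → [1]=1  [2]=1  [4]=1  [5]=1
  size 2 → [1,2]=2  [1,4]=2  [1,5]=2  [2,4]=2  [2,5]=2  [3,4]=1  [4,5]=2
  size 3 → [0,3,4]=1  [1,2,4]=6  [1,2,5]=6  [1,3,4]=3  [1,4,5]=6  [2,3,4]=3  [2,4,5]=6  [3,4,5]=3
  size 4 → [0,1,3,4]=4  [0,2,3,4]=4  [0,3,4,5]=4  [1,2,3,4]=12  [1,2,4,5]=24  [1,3,4,5]=12  [2,3,4,5]=12
  first=0(x) contributes 60
  first=1(b) contributes 20
  first=2(a) contributes 20
  first=5(z) contributes 20
|[w]| = 120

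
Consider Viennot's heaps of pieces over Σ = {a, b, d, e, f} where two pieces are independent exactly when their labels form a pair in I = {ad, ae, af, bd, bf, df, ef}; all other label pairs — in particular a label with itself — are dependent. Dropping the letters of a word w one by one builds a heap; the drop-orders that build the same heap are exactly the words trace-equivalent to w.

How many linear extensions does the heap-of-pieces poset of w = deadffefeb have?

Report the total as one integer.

720

drop 0:d onto floor
drop 1:e onto {0:d}
drop 2:a onto floor
drop 3:d onto {1:e}
drop 4:f onto floor
drop 5:f onto {4:f}
drop 6:e onto {3:d}
drop 7:f onto {5:f}
drop 8:e onto {6:e}
drop 9:b onto {2:a, 8:e}
ground layer = {0:d, 2:a, 4:f}
drop-orders for the pieces not yet dropped (sum over which currently-grounded one goes next):
  1 to go: {7} 1  {9} 1
  2 to go: {2,9} 1  {5,7} 1  {7,9} 2  {8,9} 1
  3 to go: {2,7,9} 3  {2,8,9} 2  {4,5,7} 1  {5,7,9} 3  {6,8,9} 1  {7,8,9} 3
  4 to go: {2,5,7,9} 6  {2,6,8,9} 3  {2,7,8,9} 8  {3,6,8,9} 1  {4,5,7,9} 4  {5,7,8,9} 6  {6,7,8,9} 4
  5 to go: {1,3,6,8,9} 1  {2,3,6,8,9} 4  {2,4,5,7,9} 10  {2,5,7,8,9} 20  {2,6,7,8,9} 15  {3,6,7,8,9} 5  {4,5,7,8,9} 10  {5,6,7,8,9} 10
  6 to go: {0,1,3,6,8,9} 1  {1,2,3,6,8,9} 5  {1,3,6,7,8,9} 6  {2,3,6,7,8,9} 24  {2,4,5,7,8,9} 40  {2,5,6,7,8,9} 45  {3,5,6,7,8,9} 15  {4,5,6,7,8,9} 20
  7 to go: {0,1,2,3,6,8,9} 6  {0,1,3,6,7,8,9} 7  {1,2,3,6,7,8,9} 35  {1,3,5,6,7,8,9} 21  {2,3,5,6,7,8,9} 84  {2,4,5,6,7,8,9} 105  {3,4,5,6,7,8,9} 35
  8 to go: {0,1,2,3,6,7,8,9} 48  {0,1,3,5,6,7,8,9} 28  {1,2,3,5,6,7,8,9} 140  {1,3,4,5,6,7,8,9} 56  {2,3,4,5,6,7,8,9} 224
  if 0:d drops first: 420 orders
  if 2:a drops first: 84 orders
  if 4:f drops first: 216 orders
heap linearizations: 720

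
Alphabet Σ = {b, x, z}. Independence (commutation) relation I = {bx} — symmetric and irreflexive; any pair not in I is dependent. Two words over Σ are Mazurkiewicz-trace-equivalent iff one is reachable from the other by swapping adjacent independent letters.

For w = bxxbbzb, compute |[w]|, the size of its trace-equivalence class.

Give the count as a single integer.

10

#0=b has no predecessor
#1=x has no predecessor
#2=x depends on [1:x]
#3=b depends on [0:b]
#4=b depends on [3:b]
#5=z depends on [2:x, 4:b]
#6=b depends on [5:z]
sources: [0:b, 1:x]
N(rest) = Σ N(rest − s) over sources s of rest; N(one piece) = 1:
  size 1 → [6]=1
  size 2 → [5,6]=1
  size 3 → [2,5,6]=1  [4,5,6]=1
  size 4 → [1,2,5,6]=1  [2,4,5,6]=2  [3,4,5,6]=1
  size 5 → [0,3,4,5,6]=1  [1,2,4,5,6]=3  [2,3,4,5,6]=3
  first=0(b) contributes 6
  first=1(x) contributes 4
|[w]| = 10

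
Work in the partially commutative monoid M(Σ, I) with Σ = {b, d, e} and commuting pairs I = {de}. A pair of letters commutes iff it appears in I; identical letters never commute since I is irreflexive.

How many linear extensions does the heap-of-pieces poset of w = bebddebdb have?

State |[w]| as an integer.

#0=b has no predecessor
#1=e depends on [0:b]
#2=b depends on [1:e]
#3=d depends on [2:b]
#4=d depends on [3:d]
#5=e depends on [2:b]
#6=b depends on [4:d, 5:e]
#7=d depends on [6:b]
#8=b depends on [7:d]
sources: [0:b]
N(rest) = Σ N(rest − s) over sources s of rest; N(one piece) = 1:
  size 1 → [8]=1
  size 2 → [7,8]=1
  size 3 → [6,7,8]=1
  size 4 → [4,6,7,8]=1  [5,6,7,8]=1
  size 5 → [3,4,6,7,8]=1  [4,5,6,7,8]=2
  size 6 → [3,4,5,6,7,8]=3
  size 7 → [2,3,4,5,6,7,8]=3
  first=0(b) contributes 3

3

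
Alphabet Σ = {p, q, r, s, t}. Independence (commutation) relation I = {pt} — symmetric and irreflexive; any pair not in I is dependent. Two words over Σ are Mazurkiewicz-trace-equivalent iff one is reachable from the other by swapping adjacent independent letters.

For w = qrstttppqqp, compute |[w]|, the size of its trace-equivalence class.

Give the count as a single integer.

#0=q has no predecessor
#1=r depends on [0:q]
#2=s depends on [1:r]
#3=t depends on [2:s]
#4=t depends on [3:t]
#5=t depends on [4:t]
#6=p depends on [2:s]
#7=p depends on [6:p]
#8=q depends on [5:t, 7:p]
#9=q depends on [8:q]
#10=p depends on [9:q]
sources: [0:q]
N(rest) = Σ N(rest − s) over sources s of rest; N(one piece) = 1:
  size 1 → [10]=1
  size 2 → [9,10]=1
  size 3 → [8,9,10]=1
  size 4 → [5,8,9,10]=1  [7,8,9,10]=1
  size 5 → [4,5,8,9,10]=1  [5,7,8,9,10]=2  [6,7,8,9,10]=1
  size 6 → [3,4,5,8,9,10]=1  [4,5,7,8,9,10]=3  [5,6,7,8,9,10]=3
  size 7 → [3,4,5,7,8,9,10]=4  [4,5,6,7,8,9,10]=6
  size 8 → [3,4,5,6,7,8,9,10]=10
  size 9 → [2,3,4,5,6,7,8,9,10]=10
  first=0(q) contributes 10

10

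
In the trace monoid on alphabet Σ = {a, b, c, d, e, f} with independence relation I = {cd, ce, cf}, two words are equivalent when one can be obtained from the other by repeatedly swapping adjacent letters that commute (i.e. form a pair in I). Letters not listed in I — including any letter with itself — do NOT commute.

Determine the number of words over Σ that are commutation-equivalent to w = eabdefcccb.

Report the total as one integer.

20

piece 0:e — minimal
piece 1:a rests on {0:e}
piece 2:b rests on {1:a}
piece 3:d rests on {2:b}
piece 4:e rests on {3:d}
piece 5:f rests on {4:e}
piece 6:c rests on {2:b}
piece 7:c rests on {6:c}
piece 8:c rests on {7:c}
piece 9:b rests on {5:f, 8:c}
minimal pieces: {0:e}
ways to finish when only these pieces remain (= sum over removing one remaining piece with nothing left below it):
  1 left: {9}→1
  2 left: {5,9}→1  {8,9}→1
  3 left: {4,5,9}→1  {5,8,9}→2  {7,8,9}→1
  4 left: {3,4,5,9}→1  {4,5,8,9}→3  {5,7,8,9}→3  {6,7,8,9}→1
  5 left: {3,4,5,8,9}→4  {4,5,7,8,9}→6  {5,6,7,8,9}→4
  6 left: {3,4,5,7,8,9}→10  {4,5,6,7,8,9}→10
  7 left: {3,4,5,6,7,8,9}→20
  8 left: {2,3,4,5,6,7,8,9}→20
  placing 0:e first → 20 extensions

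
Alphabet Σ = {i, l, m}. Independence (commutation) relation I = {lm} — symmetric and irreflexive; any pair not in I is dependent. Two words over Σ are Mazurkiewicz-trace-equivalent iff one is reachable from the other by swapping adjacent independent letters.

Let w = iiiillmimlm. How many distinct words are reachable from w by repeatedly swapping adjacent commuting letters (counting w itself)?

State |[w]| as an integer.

0(i) covers ∅
1(i) covers 0:i
2(i) covers 1:i
3(i) covers 2:i
4(l) covers 3:i
5(l) covers 4:l
6(m) covers 3:i
7(i) covers 5:l, 6:m
8(m) covers 7:i
9(l) covers 7:i
10(m) covers 8:m
floor of heap: 0:i
completions by unplaced set U, small U first (add the entries for U minus each lowest piece of U):
  |U|=1: {9}:1  {10}:1
  |U|=2: {8,10}:1  {9,10}:2
  |U|=3: {8,9,10}:3
  |U|=4: {7,8,9,10}:3
  |U|=5: {5,7,8,9,10}:3  {6,7,8,9,10}:3
  |U|=6: {4,5,7,8,9,10}:3  {5,6,7,8,9,10}:6
  |U|=7: {4,5,6,7,8,9,10}:9
  |U|=8: {3,4,5,6,7,8,9,10}:9
  |U|=9: {2,3,4,5,6,7,8,9,10}:9
  start at 0(i): 9

9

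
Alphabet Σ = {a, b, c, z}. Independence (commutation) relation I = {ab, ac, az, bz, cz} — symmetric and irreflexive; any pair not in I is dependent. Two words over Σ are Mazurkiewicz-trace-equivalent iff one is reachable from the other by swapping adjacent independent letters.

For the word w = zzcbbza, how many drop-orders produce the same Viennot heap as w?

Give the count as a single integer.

140

#0=z has no predecessor
#1=z depends on [0:z]
#2=c has no predecessor
#3=b depends on [2:c]
#4=b depends on [3:b]
#5=z depends on [1:z]
#6=a has no predecessor
sources: [0:z, 2:c, 6:a]
N(rest) = Σ N(rest − s) over sources s of rest; N(one piece) = 1:
  size 1 → [4]=1  [5]=1  [6]=1
  size 2 → [1,5]=1  [3,4]=1  [4,5]=2  [4,6]=2  [5,6]=2
  size 3 → [0,1,5]=1  [1,4,5]=3  [1,5,6]=3  [2,3,4]=1  [3,4,5]=3  [3,4,6]=3  [4,5,6]=6
  size 4 → [0,1,4,5]=4  [0,1,5,6]=4  [1,3,4,5]=6  [1,4,5,6]=12  [2,3,4,5]=4  [2,3,4,6]=4  [3,4,5,6]=12
  size 5 → [0,1,3,4,5]=10  [0,1,4,5,6]=20  [1,2,3,4,5]=10  [1,3,4,5,6]=30  [2,3,4,5,6]=20
  first=0(z) contributes 60
  first=2(c) contributes 60
  first=6(a) contributes 20
|[w]| = 140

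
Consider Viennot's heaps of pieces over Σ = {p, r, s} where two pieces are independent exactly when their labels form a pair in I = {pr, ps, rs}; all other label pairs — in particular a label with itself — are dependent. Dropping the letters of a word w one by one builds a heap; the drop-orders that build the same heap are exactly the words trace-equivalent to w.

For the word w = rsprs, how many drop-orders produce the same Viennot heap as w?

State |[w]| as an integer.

0(r) covers ∅
1(s) covers ∅
2(p) covers ∅
3(r) covers 0:r
4(s) covers 1:s
floor of heap: 0:r, 1:s, 2:p
completions by unplaced set U, small U first (add the entries for U minus each lowest piece of U):
  |U|=1: {2}:1  {3}:1  {4}:1
  |U|=2: {0,3}:1  {1,4}:1  {2,3}:2  {2,4}:2  {3,4}:2
  |U|=3: {0,2,3}:3  {0,3,4}:3  {1,2,4}:3  {1,3,4}:3  {2,3,4}:6
  start at 0(r): 12
  start at 1(s): 12
  start at 2(p): 6
sum over floor = 30

30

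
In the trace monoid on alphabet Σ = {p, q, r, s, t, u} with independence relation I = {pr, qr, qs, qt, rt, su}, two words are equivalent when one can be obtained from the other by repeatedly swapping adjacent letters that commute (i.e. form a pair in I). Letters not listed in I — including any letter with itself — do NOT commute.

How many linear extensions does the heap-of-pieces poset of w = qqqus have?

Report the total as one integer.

5

drop 0:q onto floor
drop 1:q onto {0:q}
drop 2:q onto {1:q}
drop 3:u onto {2:q}
drop 4:s onto floor
ground layer = {0:q, 4:s}
drop-orders for the pieces not yet dropped (sum over which currently-grounded one goes next):
  1 to go: {3} 1  {4} 1
  2 to go: {2,3} 1  {3,4} 2
  3 to go: {1,2,3} 1  {2,3,4} 3
  if 0:q drops first: 4 orders
  if 4:s drops first: 1 orders
heap linearizations: 5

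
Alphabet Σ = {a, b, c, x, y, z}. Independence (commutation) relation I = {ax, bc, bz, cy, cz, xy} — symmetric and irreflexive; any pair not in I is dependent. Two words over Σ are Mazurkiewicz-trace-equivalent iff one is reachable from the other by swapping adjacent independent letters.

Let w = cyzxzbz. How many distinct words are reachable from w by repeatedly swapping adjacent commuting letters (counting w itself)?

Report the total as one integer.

piece 0:c — minimal
piece 1:y — minimal
piece 2:z rests on {1:y}
piece 3:x rests on {0:c, 2:z}
piece 4:z rests on {3:x}
piece 5:b rests on {3:x}
piece 6:z rests on {4:z}
minimal pieces: {0:c, 1:y}
ways to finish when only these pieces remain (= sum over removing one remaining piece with nothing left below it):
  1 left: {5}→1  {6}→1
  2 left: {4,6}→1  {5,6}→2
  3 left: {4,5,6}→3
  4 left: {3,4,5,6}→3
  5 left: {0,3,4,5,6}→3  {2,3,4,5,6}→3
  placing 0:c first → 3 extensions
  placing 1:y first → 6 extensions
total linear extensions = 9

9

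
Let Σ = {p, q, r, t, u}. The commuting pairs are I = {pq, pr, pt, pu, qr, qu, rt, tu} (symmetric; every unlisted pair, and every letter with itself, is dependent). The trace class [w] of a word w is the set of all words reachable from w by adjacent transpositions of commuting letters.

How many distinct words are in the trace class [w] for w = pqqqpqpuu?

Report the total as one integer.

1260

0(p) covers ∅
1(q) covers ∅
2(q) covers 1:q
3(q) covers 2:q
4(p) covers 0:p
5(q) covers 3:q
6(p) covers 4:p
7(u) covers ∅
8(u) covers 7:u
floor of heap: 0:p, 1:q, 7:u
completions by unplaced set U, small U first (add the entries for U minus each lowest piece of U):
  |U|=1: {5}:1  {6}:1  {8}:1
  |U|=2: {3,5}:1  {4,6}:1  {5,6}:2  {5,8}:2  {6,8}:2  {7,8}:1
  |U|=3: {0,4,6}:1  {2,3,5}:1  {3,5,6}:3  {3,5,8}:3  {4,5,6}:3  {4,6,8}:3  {5,6,8}:6  {5,7,8}:3  {6,7,8}:3
  |U|=4: {0,4,5,6}:4  {0,4,6,8}:4  {1,2,3,5}:1  {2,3,5,6}:4  {2,3,5,8}:4  {3,4,5,6}:6  {3,5,6,8}:12  {3,5,7,8}:6  {4,5,6,8}:12  {4,6,7,8}:6  {5,6,7,8}:12
  |U|=5: {0,3,4,5,6}:10  {0,4,5,6,8}:20  {0,4,6,7,8}:10  {1,2,3,5,6}:5  {1,2,3,5,8}:5  {2,3,4,5,6}:10  {2,3,5,6,8}:20  {2,3,5,7,8}:10  {3,4,5,6,8}:30  {3,5,6,7,8}:30  {4,5,6,7,8}:30
  |U|=6: {0,2,3,4,5,6}:20  {0,3,4,5,6,8}:60  {0,4,5,6,7,8}:60  {1,2,3,4,5,6}:15  {1,2,3,5,6,8}:30  {1,2,3,5,7,8}:15  {2,3,4,5,6,8}:60  {2,3,5,6,7,8}:60  {3,4,5,6,7,8}:90
  |U|=7: {0,1,2,3,4,5,6}:35  {0,2,3,4,5,6,8}:140  {0,3,4,5,6,7,8}:210  {1,2,3,4,5,6,8}:105  {1,2,3,5,6,7,8}:105  {2,3,4,5,6,7,8}:210
  start at 0(p): 420
  start at 1(q): 560
  start at 7(u): 280
sum over floor = 1260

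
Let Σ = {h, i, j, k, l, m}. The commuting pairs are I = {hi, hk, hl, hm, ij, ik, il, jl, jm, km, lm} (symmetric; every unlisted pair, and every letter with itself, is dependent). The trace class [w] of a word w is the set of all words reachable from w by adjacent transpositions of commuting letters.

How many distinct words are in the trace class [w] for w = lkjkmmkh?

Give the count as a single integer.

#0=l has no predecessor
#1=k depends on [0:l]
#2=j depends on [1:k]
#3=k depends on [2:j]
#4=m has no predecessor
#5=m depends on [4:m]
#6=k depends on [3:k]
#7=h depends on [2:j]
sources: [0:l, 4:m]
N(rest) = Σ N(rest − s) over sources s of rest; N(one piece) = 1:
  size 1 → [5]=1  [6]=1  [7]=1
  size 2 → [3,6]=1  [4,5]=1  [5,6]=2  [5,7]=2  [6,7]=2
  size 3 → [3,5,6]=3  [3,6,7]=3  [4,5,6]=3  [4,5,7]=3  [5,6,7]=6
  size 4 → [2,3,6,7]=3  [3,4,5,6]=6  [3,5,6,7]=12  [4,5,6,7]=12
  size 5 → [1,2,3,6,7]=3  [2,3,5,6,7]=15  [3,4,5,6,7]=30
  size 6 → [0,1,2,3,6,7]=3  [1,2,3,5,6,7]=18  [2,3,4,5,6,7]=45
  first=0(l) contributes 63
  first=4(m) contributes 21
|[w]| = 84

84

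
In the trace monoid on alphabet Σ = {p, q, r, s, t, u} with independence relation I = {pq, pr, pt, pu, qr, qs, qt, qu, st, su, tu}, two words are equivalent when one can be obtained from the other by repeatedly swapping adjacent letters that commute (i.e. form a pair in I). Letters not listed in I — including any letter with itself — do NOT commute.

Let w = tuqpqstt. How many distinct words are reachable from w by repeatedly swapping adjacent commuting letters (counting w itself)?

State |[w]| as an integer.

0(t) covers ∅
1(u) covers ∅
2(q) covers ∅
3(p) covers ∅
4(q) covers 2:q
5(s) covers 3:p
6(t) covers 0:t
7(t) covers 6:t
floor of heap: 0:t, 1:u, 2:q, 3:p
completions by unplaced set U, small U first (add the entries for U minus each lowest piece of U):
  |U|=1: {1}:1  {4}:1  {5}:1  {7}:1
  |U|=2: {1,4}:2  {1,5}:2  {1,7}:2  {2,4}:1  {3,5}:1  {4,5}:2  {4,7}:2  {5,7}:2  {6,7}:1
  |U|=3: {0,6,7}:1  {1,2,4}:3  {1,3,5}:3  {1,4,5}:6  {1,4,7}:6  {1,5,7}:6  {1,6,7}:3  {2,4,5}:3  {2,4,7}:3  {3,4,5}:3  {3,5,7}:3  {4,5,7}:6  {4,6,7}:3  {5,6,7}:3
  |U|=4: {0,1,6,7}:4  {0,4,6,7}:4  {0,5,6,7}:4  {1,2,4,5}:12  {1,2,4,7}:12  {1,3,4,5}:12  {1,3,5,7}:12  {1,4,5,7}:24  {1,4,6,7}:12  {1,5,6,7}:12  {2,3,4,5}:6  {2,4,5,7}:12  {2,4,6,7}:6  {3,4,5,7}:12  {3,5,6,7}:6  {4,5,6,7}:12
  |U|=5: {0,1,4,6,7}:20  {0,1,5,6,7}:20  {0,2,4,6,7}:10  {0,3,5,6,7}:10  {0,4,5,6,7}:20  {1,2,3,4,5}:30  {1,2,4,5,7}:60  {1,2,4,6,7}:30  {1,3,4,5,7}:60  {1,3,5,6,7}:30  {1,4,5,6,7}:60  {2,3,4,5,7}:30  {2,4,5,6,7}:30  {3,4,5,6,7}:30
  |U|=6: {0,1,2,4,6,7}:60  {0,1,3,5,6,7}:60  {0,1,4,5,6,7}:120  {0,2,4,5,6,7}:60  {0,3,4,5,6,7}:60  {1,2,3,4,5,7}:180  {1,2,4,5,6,7}:180  {1,3,4,5,6,7}:180  {2,3,4,5,6,7}:90
  start at 0(t): 630
  start at 1(u): 210
  start at 2(q): 420
  start at 3(p): 420
sum over floor = 1680

1680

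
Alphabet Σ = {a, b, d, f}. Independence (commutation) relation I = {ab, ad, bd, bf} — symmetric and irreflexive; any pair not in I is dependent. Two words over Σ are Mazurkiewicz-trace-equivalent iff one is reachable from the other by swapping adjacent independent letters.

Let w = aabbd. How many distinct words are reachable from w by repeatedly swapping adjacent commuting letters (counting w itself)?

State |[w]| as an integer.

0(a) covers ∅
1(a) covers 0:a
2(b) covers ∅
3(b) covers 2:b
4(d) covers ∅
floor of heap: 0:a, 2:b, 4:d
completions by unplaced set U, small U first (add the entries for U minus each lowest piece of U):
  |U|=1: {1}:1  {3}:1  {4}:1
  |U|=2: {0,1}:1  {1,3}:2  {1,4}:2  {2,3}:1  {3,4}:2
  |U|=3: {0,1,3}:3  {0,1,4}:3  {1,2,3}:3  {1,3,4}:6  {2,3,4}:3
  start at 0(a): 12
  start at 2(b): 12
  start at 4(d): 6
sum over floor = 30

30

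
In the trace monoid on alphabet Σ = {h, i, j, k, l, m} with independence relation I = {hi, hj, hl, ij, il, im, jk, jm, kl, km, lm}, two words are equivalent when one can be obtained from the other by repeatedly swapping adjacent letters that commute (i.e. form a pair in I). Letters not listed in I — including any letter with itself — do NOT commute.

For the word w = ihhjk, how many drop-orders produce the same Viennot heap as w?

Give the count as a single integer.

15

piece 0:i — minimal
piece 1:h — minimal
piece 2:h rests on {1:h}
piece 3:j — minimal
piece 4:k rests on {0:i, 2:h}
minimal pieces: {0:i, 1:h, 3:j}
ways to finish when only these pieces remain (= sum over removing one remaining piece with nothing left below it):
  1 left: {3}→1  {4}→1
  2 left: {0,4}→1  {2,4}→1  {3,4}→2
  3 left: {0,2,4}→2  {0,3,4}→3  {1,2,4}→1  {2,3,4}→3
  placing 0:i first → 4 extensions
  placing 1:h first → 8 extensions
  placing 3:j first → 3 extensions
total linear extensions = 15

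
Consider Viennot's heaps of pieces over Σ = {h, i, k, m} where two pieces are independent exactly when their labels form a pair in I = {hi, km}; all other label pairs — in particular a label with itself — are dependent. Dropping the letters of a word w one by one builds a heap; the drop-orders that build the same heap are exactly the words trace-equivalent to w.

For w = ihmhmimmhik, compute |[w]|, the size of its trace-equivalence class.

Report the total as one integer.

0(i) covers ∅
1(h) covers ∅
2(m) covers 0:i, 1:h
3(h) covers 2:m
4(m) covers 3:h
5(i) covers 4:m
6(m) covers 5:i
7(m) covers 6:m
8(h) covers 7:m
9(i) covers 7:m
10(k) covers 8:h, 9:i
floor of heap: 0:i, 1:h
completions by unplaced set U, small U first (add the entries for U minus each lowest piece of U):
  |U|=1: {10}:1
  |U|=2: {8,10}:1  {9,10}:1
  |U|=3: {8,9,10}:2
  |U|=4: {7,8,9,10}:2
  |U|=5: {6,7,8,9,10}:2
  |U|=6: {5,6,7,8,9,10}:2
  |U|=7: {4,5,6,7,8,9,10}:2
  |U|=8: {3,4,5,6,7,8,9,10}:2
  |U|=9: {2,3,4,5,6,7,8,9,10}:2
  start at 0(i): 2
  start at 1(h): 2
sum over floor = 4

4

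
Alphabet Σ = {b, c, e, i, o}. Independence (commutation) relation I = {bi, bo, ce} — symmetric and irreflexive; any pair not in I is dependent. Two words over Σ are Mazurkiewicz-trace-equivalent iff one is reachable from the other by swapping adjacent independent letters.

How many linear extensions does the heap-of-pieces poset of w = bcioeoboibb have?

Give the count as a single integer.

20

piece 0:b — minimal
piece 1:c rests on {0:b}
piece 2:i rests on {1:c}
piece 3:o rests on {2:i}
piece 4:e rests on {3:o}
piece 5:o rests on {4:e}
piece 6:b rests on {4:e}
piece 7:o rests on {5:o}
piece 8:i rests on {7:o}
piece 9:b rests on {6:b}
piece 10:b rests on {9:b}
minimal pieces: {0:b}
ways to finish when only these pieces remain (= sum over removing one remaining piece with nothing left below it):
  1 left: {8}→1  {10}→1
  2 left: {7,8}→1  {8,10}→2  {9,10}→1
  3 left: {5,7,8}→1  {6,9,10}→1  {7,8,10}→3  {8,9,10}→3
  4 left: {5,7,8,10}→4  {6,8,9,10}→4  {7,8,9,10}→6
  5 left: {5,7,8,9,10}→10  {6,7,8,9,10}→10
  6 left: {5,6,7,8,9,10}→20
  7 left: {4,5,6,7,8,9,10}→20
  8 left: {3,4,5,6,7,8,9,10}→20
  9 left: {2,3,4,5,6,7,8,9,10}→20
  placing 0:b first → 20 extensions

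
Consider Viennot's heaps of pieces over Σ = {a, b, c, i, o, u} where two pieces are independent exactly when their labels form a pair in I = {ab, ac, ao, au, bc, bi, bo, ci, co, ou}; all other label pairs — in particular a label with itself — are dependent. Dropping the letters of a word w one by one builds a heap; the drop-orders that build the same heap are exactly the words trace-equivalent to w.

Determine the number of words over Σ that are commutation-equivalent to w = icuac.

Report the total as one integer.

7

#0=i has no predecessor
#1=c has no predecessor
#2=u depends on [0:i, 1:c]
#3=a depends on [0:i]
#4=c depends on [2:u]
sources: [0:i, 1:c]
N(rest) = Σ N(rest − s) over sources s of rest; N(one piece) = 1:
  size 1 → [3]=1  [4]=1
  size 2 → [2,4]=1  [3,4]=2
  size 3 → [1,2,4]=1  [2,3,4]=3
  first=0(i) contributes 4
  first=1(c) contributes 3
|[w]| = 7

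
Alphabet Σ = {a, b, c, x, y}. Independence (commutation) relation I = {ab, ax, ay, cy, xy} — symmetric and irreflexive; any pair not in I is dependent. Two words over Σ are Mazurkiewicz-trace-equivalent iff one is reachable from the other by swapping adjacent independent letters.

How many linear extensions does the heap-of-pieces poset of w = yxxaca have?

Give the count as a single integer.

18

piece 0:y — minimal
piece 1:x — minimal
piece 2:x rests on {1:x}
piece 3:a — minimal
piece 4:c rests on {2:x, 3:a}
piece 5:a rests on {4:c}
minimal pieces: {0:y, 1:x, 3:a}
ways to finish when only these pieces remain (= sum over removing one remaining piece with nothing left below it):
  1 left: {0}→1  {5}→1
  2 left: {0,5}→2  {4,5}→1
  3 left: {0,4,5}→3  {2,4,5}→1  {3,4,5}→1
  4 left: {0,2,4,5}→4  {0,3,4,5}→4  {1,2,4,5}→1  {2,3,4,5}→2
  placing 0:y first → 3 extensions
  placing 1:x first → 10 extensions
  placing 3:a first → 5 extensions
total linear extensions = 18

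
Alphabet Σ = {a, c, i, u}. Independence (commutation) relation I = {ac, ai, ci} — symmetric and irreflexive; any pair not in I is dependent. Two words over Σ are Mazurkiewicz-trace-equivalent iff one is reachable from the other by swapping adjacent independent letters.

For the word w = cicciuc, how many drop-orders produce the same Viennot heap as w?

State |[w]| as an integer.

0(c) covers ∅
1(i) covers ∅
2(c) covers 0:c
3(c) covers 2:c
4(i) covers 1:i
5(u) covers 3:c, 4:i
6(c) covers 5:u
floor of heap: 0:c, 1:i
completions by unplaced set U, small U first (add the entries for U minus each lowest piece of U):
  |U|=1: {6}:1
  |U|=2: {5,6}:1
  |U|=3: {3,5,6}:1  {4,5,6}:1
  |U|=4: {1,4,5,6}:1  {2,3,5,6}:1  {3,4,5,6}:2
  |U|=5: {0,2,3,5,6}:1  {1,3,4,5,6}:3  {2,3,4,5,6}:3
  start at 0(c): 6
  start at 1(i): 4
sum over floor = 10

10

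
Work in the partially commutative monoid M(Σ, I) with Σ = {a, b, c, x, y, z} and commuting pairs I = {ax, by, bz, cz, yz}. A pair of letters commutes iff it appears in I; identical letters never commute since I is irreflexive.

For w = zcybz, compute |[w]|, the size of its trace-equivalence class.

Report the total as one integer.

drop 0:z onto floor
drop 1:c onto floor
drop 2:y onto {1:c}
drop 3:b onto {1:c}
drop 4:z onto {0:z}
ground layer = {0:z, 1:c}
drop-orders for the pieces not yet dropped (sum over which currently-grounded one goes next):
  1 to go: {2} 1  {3} 1  {4} 1
  2 to go: {0,4} 1  {2,3} 2  {2,4} 2  {3,4} 2
  3 to go: {0,2,4} 3  {0,3,4} 3  {1,2,3} 2  {2,3,4} 6
  if 0:z drops first: 8 orders
  if 1:c drops first: 12 orders
heap linearizations: 20

20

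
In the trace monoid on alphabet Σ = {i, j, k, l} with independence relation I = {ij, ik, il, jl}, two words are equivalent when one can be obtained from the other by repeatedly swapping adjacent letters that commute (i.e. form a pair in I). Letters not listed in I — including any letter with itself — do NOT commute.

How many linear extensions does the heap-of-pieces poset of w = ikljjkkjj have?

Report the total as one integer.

27

#0=i has no predecessor
#1=k has no predecessor
#2=l depends on [1:k]
#3=j depends on [1:k]
#4=j depends on [3:j]
#5=k depends on [2:l, 4:j]
#6=k depends on [5:k]
#7=j depends on [6:k]
#8=j depends on [7:j]
sources: [0:i, 1:k]
N(rest) = Σ N(rest − s) over sources s of rest; N(one piece) = 1:
  size 1 → [0]=1  [8]=1
  size 2 → [0,8]=2  [7,8]=1
  size 3 → [0,7,8]=3  [6,7,8]=1
  size 4 → [0,6,7,8]=4  [5,6,7,8]=1
  size 5 → [0,5,6,7,8]=5  [2,5,6,7,8]=1  [4,5,6,7,8]=1
  size 6 → [0,2,5,6,7,8]=6  [0,4,5,6,7,8]=6  [2,4,5,6,7,8]=2  [3,4,5,6,7,8]=1
  size 7 → [0,2,4,5,6,7,8]=14  [0,3,4,5,6,7,8]=7  [2,3,4,5,6,7,8]=3
  first=0(i) contributes 3
  first=1(k) contributes 24
|[w]| = 27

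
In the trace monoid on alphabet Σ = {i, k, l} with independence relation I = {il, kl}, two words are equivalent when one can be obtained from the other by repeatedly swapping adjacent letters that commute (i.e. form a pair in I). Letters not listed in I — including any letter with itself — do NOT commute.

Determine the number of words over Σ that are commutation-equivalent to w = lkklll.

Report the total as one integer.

piece 0:l — minimal
piece 1:k — minimal
piece 2:k rests on {1:k}
piece 3:l rests on {0:l}
piece 4:l rests on {3:l}
piece 5:l rests on {4:l}
minimal pieces: {0:l, 1:k}
ways to finish when only these pieces remain (= sum over removing one remaining piece with nothing left below it):
  1 left: {2}→1  {5}→1
  2 left: {1,2}→1  {2,5}→2  {4,5}→1
  3 left: {1,2,5}→3  {2,4,5}→3  {3,4,5}→1
  4 left: {0,3,4,5}→1  {1,2,4,5}→6  {2,3,4,5}→4
  placing 0:l first → 10 extensions
  placing 1:k first → 5 extensions
total linear extensions = 15

15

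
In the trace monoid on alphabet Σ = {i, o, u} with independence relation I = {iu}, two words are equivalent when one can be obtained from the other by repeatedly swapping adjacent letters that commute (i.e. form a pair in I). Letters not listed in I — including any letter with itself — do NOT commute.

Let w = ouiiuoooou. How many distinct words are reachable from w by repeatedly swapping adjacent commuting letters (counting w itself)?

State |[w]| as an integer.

0(o) covers ∅
1(u) covers 0:o
2(i) covers 0:o
3(i) covers 2:i
4(u) covers 1:u
5(o) covers 3:i, 4:u
6(o) covers 5:o
7(o) covers 6:o
8(o) covers 7:o
9(u) covers 8:o
floor of heap: 0:o
completions by unplaced set U, small U first (add the entries for U minus each lowest piece of U):
  |U|=1: {9}:1
  |U|=2: {8,9}:1
  |U|=3: {7,8,9}:1
  |U|=4: {6,7,8,9}:1
  |U|=5: {5,6,7,8,9}:1
  |U|=6: {3,5,6,7,8,9}:1  {4,5,6,7,8,9}:1
  |U|=7: {1,4,5,6,7,8,9}:1  {2,3,5,6,7,8,9}:1  {3,4,5,6,7,8,9}:2
  |U|=8: {1,3,4,5,6,7,8,9}:3  {2,3,4,5,6,7,8,9}:3
  start at 0(o): 6

6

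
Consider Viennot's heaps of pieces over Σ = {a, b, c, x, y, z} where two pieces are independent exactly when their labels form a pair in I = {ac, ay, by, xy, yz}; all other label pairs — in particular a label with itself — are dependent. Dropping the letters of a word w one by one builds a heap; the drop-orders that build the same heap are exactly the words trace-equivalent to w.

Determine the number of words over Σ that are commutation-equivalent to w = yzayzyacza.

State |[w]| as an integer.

piece 0:y — minimal
piece 1:z — minimal
piece 2:a rests on {1:z}
piece 3:y rests on {0:y}
piece 4:z rests on {2:a}
piece 5:y rests on {3:y}
piece 6:a rests on {4:z}
piece 7:c rests on {4:z, 5:y}
piece 8:z rests on {6:a, 7:c}
piece 9:a rests on {8:z}
minimal pieces: {0:y, 1:z}
ways to finish when only these pieces remain (= sum over removing one remaining piece with nothing left below it):
  1 left: {9}→1
  2 left: {8,9}→1
  3 left: {6,8,9}→1  {7,8,9}→1
  4 left: {5,7,8,9}→1  {6,7,8,9}→2
  5 left: {3,5,7,8,9}→1  {4,6,7,8,9}→2  {5,6,7,8,9}→3
  6 left: {0,3,5,7,8,9}→1  {2,4,6,7,8,9}→2  {3,5,6,7,8,9}→4  {4,5,6,7,8,9}→5
  7 left: {0,3,5,6,7,8,9}→5  {1,2,4,6,7,8,9}→2  {2,4,5,6,7,8,9}→7  {3,4,5,6,7,8,9}→9
  8 left: {0,3,4,5,6,7,8,9}→14  {1,2,4,5,6,7,8,9}→9  {2,3,4,5,6,7,8,9}→16
  placing 0:y first → 25 extensions
  placing 1:z first → 30 extensions
total linear extensions = 55

55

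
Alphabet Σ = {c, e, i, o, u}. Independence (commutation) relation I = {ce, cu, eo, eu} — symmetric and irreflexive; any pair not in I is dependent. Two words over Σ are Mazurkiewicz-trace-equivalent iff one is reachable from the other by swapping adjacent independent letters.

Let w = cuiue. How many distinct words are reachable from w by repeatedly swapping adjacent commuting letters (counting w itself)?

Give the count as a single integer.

drop 0:c onto floor
drop 1:u onto floor
drop 2:i onto {0:c, 1:u}
drop 3:u onto {2:i}
drop 4:e onto {2:i}
ground layer = {0:c, 1:u}
drop-orders for the pieces not yet dropped (sum over which currently-grounded one goes next):
  1 to go: {3} 1  {4} 1
  2 to go: {3,4} 2
  3 to go: {2,3,4} 2
  if 0:c drops first: 2 orders
  if 1:u drops first: 2 orders
heap linearizations: 4

4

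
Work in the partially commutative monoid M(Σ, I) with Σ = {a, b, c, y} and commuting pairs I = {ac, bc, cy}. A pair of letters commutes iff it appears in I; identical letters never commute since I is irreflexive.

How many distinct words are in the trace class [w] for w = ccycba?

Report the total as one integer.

20

#0=c has no predecessor
#1=c depends on [0:c]
#2=y has no predecessor
#3=c depends on [1:c]
#4=b depends on [2:y]
#5=a depends on [4:b]
sources: [0:c, 2:y]
N(rest) = Σ N(rest − s) over sources s of rest; N(one piece) = 1:
  size 1 → [3]=1  [5]=1
  size 2 → [1,3]=1  [3,5]=2  [4,5]=1
  size 3 → [0,1,3]=1  [1,3,5]=3  [2,4,5]=1  [3,4,5]=3
  size 4 → [0,1,3,5]=4  [1,3,4,5]=6  [2,3,4,5]=4
  first=0(c) contributes 10
  first=2(y) contributes 10
|[w]| = 20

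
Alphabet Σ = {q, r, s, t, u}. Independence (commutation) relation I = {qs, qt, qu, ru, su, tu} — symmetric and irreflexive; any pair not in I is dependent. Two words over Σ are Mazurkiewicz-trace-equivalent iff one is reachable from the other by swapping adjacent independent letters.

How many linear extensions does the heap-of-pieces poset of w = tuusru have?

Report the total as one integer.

#0=t has no predecessor
#1=u has no predecessor
#2=u depends on [1:u]
#3=s depends on [0:t]
#4=r depends on [3:s]
#5=u depends on [2:u]
sources: [0:t, 1:u]
N(rest) = Σ N(rest − s) over sources s of rest; N(one piece) = 1:
  size 1 → [4]=1  [5]=1
  size 2 → [2,5]=1  [3,4]=1  [4,5]=2
  size 3 → [0,3,4]=1  [1,2,5]=1  [2,4,5]=3  [3,4,5]=3
  size 4 → [0,3,4,5]=4  [1,2,4,5]=4  [2,3,4,5]=6
  first=0(t) contributes 10
  first=1(u) contributes 10
|[w]| = 20

20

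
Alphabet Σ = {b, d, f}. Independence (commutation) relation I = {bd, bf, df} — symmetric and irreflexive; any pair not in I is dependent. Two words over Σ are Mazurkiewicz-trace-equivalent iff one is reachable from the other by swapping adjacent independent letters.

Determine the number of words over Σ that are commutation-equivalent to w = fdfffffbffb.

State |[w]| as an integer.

0(f) covers ∅
1(d) covers ∅
2(f) covers 0:f
3(f) covers 2:f
4(f) covers 3:f
5(f) covers 4:f
6(f) covers 5:f
7(b) covers ∅
8(f) covers 6:f
9(f) covers 8:f
10(b) covers 7:b
floor of heap: 0:f, 1:d, 7:b
completions by unplaced set U, small U first (add the entries for U minus each lowest piece of U):
  |U|=1: {1}:1  {9}:1  {10}:1
  |U|=2: {1,9}:2  {1,10}:2  {7,10}:1  {8,9}:1  {9,10}:2
  |U|=3: {1,7,10}:3  {1,8,9}:3  {1,9,10}:6  {6,8,9}:1  {7,9,10}:3  {8,9,10}:3
  |U|=4: {1,6,8,9}:4  {1,7,9,10}:12  {1,8,9,10}:12  {5,6,8,9}:1  {6,8,9,10}:4  {7,8,9,10}:6
  |U|=5: {1,5,6,8,9}:5  {1,6,8,9,10}:20  {1,7,8,9,10}:30  {4,5,6,8,9}:1  {5,6,8,9,10}:5  {6,7,8,9,10}:10
  |U|=6: {1,4,5,6,8,9}:6  {1,5,6,8,9,10}:30  {1,6,7,8,9,10}:60  {3,4,5,6,8,9}:1  {4,5,6,8,9,10}:6  {5,6,7,8,9,10}:15
  |U|=7: {1,3,4,5,6,8,9}:7  {1,4,5,6,8,9,10}:42  {1,5,6,7,8,9,10}:105  {2,3,4,5,6,8,9}:1  {3,4,5,6,8,9,10}:7  {4,5,6,7,8,9,10}:21
  |U|=8: {0,2,3,4,5,6,8,9}:1  {1,2,3,4,5,6,8,9}:8  {1,3,4,5,6,8,9,10}:56  {1,4,5,6,7,8,9,10}:168  {2,3,4,5,6,8,9,10}:8  {3,4,5,6,7,8,9,10}:28
  |U|=9: {0,1,2,3,4,5,6,8,9}:9  {0,2,3,4,5,6,8,9,10}:9  {1,2,3,4,5,6,8,9,10}:72  {1,3,4,5,6,7,8,9,10}:252  {2,3,4,5,6,7,8,9,10}:36
  start at 0(f): 360
  start at 1(d): 45
  start at 7(b): 90
sum over floor = 495

495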